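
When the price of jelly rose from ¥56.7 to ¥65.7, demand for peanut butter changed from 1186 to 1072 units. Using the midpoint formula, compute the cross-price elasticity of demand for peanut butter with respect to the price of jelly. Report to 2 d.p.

ΔQ_x = 1072 − 1186 = -114; ΔP_y = 65.7 − 56.7 = 9.
Midpoints: P̄_y = 61.20, Q̄_x = 1129.0.
ε_xy = (ΔQ_x/ΔP_y)(P̄_y/Q̄_x) = (-114/9)(61.20/1129.0).
ε_xy < 0, so the goods are complements.

-0.69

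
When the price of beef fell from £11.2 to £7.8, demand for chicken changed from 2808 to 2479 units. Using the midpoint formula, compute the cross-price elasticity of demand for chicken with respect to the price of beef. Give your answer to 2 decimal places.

ΔQ_x = 2479 − 2808 = -329; ΔP_y = 7.8 − 11.2 = -3.4.
Midpoints: P̄_y = 9.50, Q̄_x = 2643.5.
ε_xy = (ΔQ_x/ΔP_y)(P̄_y/Q̄_x) = (-329/-3.4)(9.50/2643.5).
ε_xy > 0, so the goods are substitutes.

0.35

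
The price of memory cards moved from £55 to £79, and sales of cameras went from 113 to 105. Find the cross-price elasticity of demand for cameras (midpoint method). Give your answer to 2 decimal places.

ΔQ_x = 105 − 113 = -8; ΔP_y = 79 − 55 = 24.
Midpoints: P̄_y = 67.00, Q̄_x = 109.0.
ε_xy = (ΔQ_x/ΔP_y)(P̄_y/Q̄_x) = (-8/24)(67.00/109.0).

-0.20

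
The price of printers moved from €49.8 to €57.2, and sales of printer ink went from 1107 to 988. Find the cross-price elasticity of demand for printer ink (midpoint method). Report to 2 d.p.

-0.82

ΔQ_x = 988 − 1107 = -119; ΔP_y = 57.2 − 49.8 = 7.4.
Midpoints: P̄_y = 53.50, Q̄_x = 1047.5.
ε_xy = (ΔQ_x/ΔP_y)(P̄_y/Q̄_x) = (-119/7.4)(53.50/1047.5).
ε_xy < 0, so the goods are complements.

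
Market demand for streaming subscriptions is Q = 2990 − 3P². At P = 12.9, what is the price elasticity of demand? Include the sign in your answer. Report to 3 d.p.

At P = 12.9, Q = 2490.770.
dQ/dP = −6P = -77.400.
ε = (dQ/dP)(P/Q) = (-77.400)(12.9/2490.770).

-0.401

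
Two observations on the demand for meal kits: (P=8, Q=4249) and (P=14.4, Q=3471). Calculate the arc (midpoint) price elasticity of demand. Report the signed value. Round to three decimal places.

ΔQ = 3471 − 4249 = -778; ΔP = 14.4 − 8 = 6.4.
Midpoints: P̄ = 11.20, Q̄ = 3860.0.
ε = (ΔQ/ΔP)(P̄/Q̄) = (-778/6.4)(11.20/3860.0).

-0.353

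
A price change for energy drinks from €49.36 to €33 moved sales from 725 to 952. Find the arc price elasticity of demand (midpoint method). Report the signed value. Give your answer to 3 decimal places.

ΔQ = 952 − 725 = 227; ΔP = 33 − 49.36 = -16.36.
Midpoints: P̄ = 41.18, Q̄ = 838.5.
ε = (ΔQ/ΔP)(P̄/Q̄) = (227/-16.36)(41.18/838.5).

-0.681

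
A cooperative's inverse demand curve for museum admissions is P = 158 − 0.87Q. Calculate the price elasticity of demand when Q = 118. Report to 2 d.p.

-0.54

At Q = 118, P = 158 − 0.87(118) = 55.34.
dP/dQ = −0.87, so dQ/dP = 1/(−0.87) = -1.149.
ε = (dQ/dP)(P/Q) = (-1.149)(55.34/118).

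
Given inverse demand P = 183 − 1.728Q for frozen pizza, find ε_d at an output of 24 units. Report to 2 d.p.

-3.41

At Q = 24, P = 183 − 1.728(24) = 141.53.
dP/dQ = −1.728, so dQ/dP = 1/(−1.728) = -0.579.
ε = (dQ/dP)(P/Q) = (-0.579)(141.53/24).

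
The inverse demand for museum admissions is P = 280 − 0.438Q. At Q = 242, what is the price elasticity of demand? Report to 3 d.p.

-1.642

At Q = 242, P = 280 − 0.438(242) = 174.00.
dP/dQ = −0.438, so dQ/dP = 1/(−0.438) = -2.283.
ε = (dQ/dP)(P/Q) = (-2.283)(174.00/242).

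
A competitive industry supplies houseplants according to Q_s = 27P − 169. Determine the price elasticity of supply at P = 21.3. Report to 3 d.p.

At P = 21.3, Q_s = 406.10.
dQ_s/dP = 27.
ε_s = (dQ_s/dP)(P/Q_s) = (27)(21.3/406.10).

1.416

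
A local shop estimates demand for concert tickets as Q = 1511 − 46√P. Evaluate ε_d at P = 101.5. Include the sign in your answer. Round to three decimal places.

At P = 101.5, Q = 1047.563.
dQ/dP = −46/(2√P) = -2.283.
ε = (dQ/dP)(P/Q) = (-2.283)(101.5/1047.563).

-0.221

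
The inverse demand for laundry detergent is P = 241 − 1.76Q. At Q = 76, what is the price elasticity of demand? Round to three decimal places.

-0.802

At Q = 76, P = 241 − 1.76(76) = 107.24.
dP/dQ = −1.76, so dQ/dP = 1/(−1.76) = -0.568.
ε = (dQ/dP)(P/Q) = (-0.568)(107.24/76).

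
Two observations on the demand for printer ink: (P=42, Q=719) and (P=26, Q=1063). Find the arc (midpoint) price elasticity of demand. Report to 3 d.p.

-0.820

ΔQ = 1063 − 719 = 344; ΔP = 26 − 42 = -16.
Midpoints: P̄ = 34.00, Q̄ = 891.0.
ε = (ΔQ/ΔP)(P̄/Q̄) = (344/-16)(34.00/891.0).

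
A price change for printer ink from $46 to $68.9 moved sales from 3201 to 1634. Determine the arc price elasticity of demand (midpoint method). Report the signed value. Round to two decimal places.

ΔQ = 1634 − 3201 = -1567; ΔP = 68.9 − 46 = 22.9.
Midpoints: P̄ = 57.45, Q̄ = 2417.5.
ε = (ΔQ/ΔP)(P̄/Q̄) = (-1567/22.9)(57.45/2417.5).

-1.63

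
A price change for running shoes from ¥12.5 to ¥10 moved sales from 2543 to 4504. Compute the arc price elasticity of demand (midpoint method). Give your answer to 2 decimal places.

-2.50

ΔQ = 4504 − 2543 = 1961; ΔP = 10 − 12.5 = -2.5.
Midpoints: P̄ = 11.25, Q̄ = 3523.5.
ε = (ΔQ/ΔP)(P̄/Q̄) = (1961/-2.5)(11.25/3523.5).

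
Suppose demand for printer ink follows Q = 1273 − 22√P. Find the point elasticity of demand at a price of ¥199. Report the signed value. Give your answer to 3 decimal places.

-0.161

At P = 199, Q = 962.652.
dQ/dP = −22/(2√P) = -0.780.
ε = (dQ/dP)(P/Q) = (-0.780)(199/962.652).
|ε| < 1, so demand is inelastic at this price.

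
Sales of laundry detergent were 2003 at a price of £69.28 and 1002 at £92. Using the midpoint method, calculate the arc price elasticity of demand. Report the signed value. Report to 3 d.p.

-2.365

ΔQ = 1002 − 2003 = -1001; ΔP = 92 − 69.28 = 22.72.
Midpoints: P̄ = 80.64, Q̄ = 1502.5.
ε = (ΔQ/ΔP)(P̄/Q̄) = (-1001/22.72)(80.64/1502.5).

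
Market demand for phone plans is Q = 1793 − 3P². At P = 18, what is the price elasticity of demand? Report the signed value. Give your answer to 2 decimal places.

At P = 18, Q = 821.
dQ/dP = −6P = -108.
ε = (dQ/dP)(P/Q) = (-108)(18/821).

-2.37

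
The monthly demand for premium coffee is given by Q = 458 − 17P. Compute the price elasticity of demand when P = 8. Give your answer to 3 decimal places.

-0.422

At P = 8, Q = 322.
dQ/dP = −17.
ε = (dQ/dP)(P/Q) = (-17)(8/322).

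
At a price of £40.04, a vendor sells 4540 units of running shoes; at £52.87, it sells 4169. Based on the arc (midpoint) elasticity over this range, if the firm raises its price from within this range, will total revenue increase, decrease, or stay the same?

Arc ε = (-371/12.83)(46.45/4354.5) ≈ -0.308.
|ε| = 0.31 < 1, so demand is inelastic. A price rise therefore raises total revenue.

increase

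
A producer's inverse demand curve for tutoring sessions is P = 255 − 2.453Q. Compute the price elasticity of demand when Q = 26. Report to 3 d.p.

-2.998

At Q = 26, P = 255 − 2.453(26) = 191.22.
dP/dQ = −2.453, so dQ/dP = 1/(−2.453) = -0.408.
ε = (dQ/dP)(P/Q) = (-0.408)(191.22/26).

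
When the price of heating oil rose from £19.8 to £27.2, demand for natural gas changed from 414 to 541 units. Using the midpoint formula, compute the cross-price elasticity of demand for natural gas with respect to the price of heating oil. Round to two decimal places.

0.84

ΔQ_x = 541 − 414 = 127; ΔP_y = 27.2 − 19.8 = 7.4.
Midpoints: P̄_y = 23.50, Q̄_x = 477.5.
ε_xy = (ΔQ_x/ΔP_y)(P̄_y/Q̄_x) = (127/7.4)(23.50/477.5).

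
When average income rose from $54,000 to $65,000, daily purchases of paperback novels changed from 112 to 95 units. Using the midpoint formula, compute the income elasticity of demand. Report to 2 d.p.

ΔQ = -17, ΔI = 11000. Midpoints: Ī = 59,500, Q̄ = 103.5.
ε_I = (ΔQ/ΔI)(Ī/Q̄) = (-17/11000)(59500/103.5).

-0.89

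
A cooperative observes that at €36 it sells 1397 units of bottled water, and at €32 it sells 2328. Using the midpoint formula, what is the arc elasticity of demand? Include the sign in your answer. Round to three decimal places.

-4.249

ΔQ = 2328 − 1397 = 931; ΔP = 32 − 36 = -4.
Midpoints: P̄ = 34.00, Q̄ = 1862.5.
ε = (ΔQ/ΔP)(P̄/Q̄) = (931/-4)(34.00/1862.5).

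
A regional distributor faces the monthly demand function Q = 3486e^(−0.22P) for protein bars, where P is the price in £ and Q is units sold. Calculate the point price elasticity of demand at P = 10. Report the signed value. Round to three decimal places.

At P = 10, Q = 386.260.
dQ/dP = −0.22·3486e^(−0.22P) = −0.22Q = -84.977.
ε = (dQ/dP)(P/Q) = (-84.977)(10/386.260).
|ε| > 1, so demand is elastic at this price.

-2.200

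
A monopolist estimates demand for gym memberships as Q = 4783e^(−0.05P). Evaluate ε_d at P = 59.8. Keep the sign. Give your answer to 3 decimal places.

At P = 59.8, Q = 240.525.
dQ/dP = −0.05·4783e^(−0.05P) = −0.05Q = -12.026.
ε = (dQ/dP)(P/Q) = (-12.026)(59.8/240.525).
|ε| > 1, so demand is elastic at this price.

-2.990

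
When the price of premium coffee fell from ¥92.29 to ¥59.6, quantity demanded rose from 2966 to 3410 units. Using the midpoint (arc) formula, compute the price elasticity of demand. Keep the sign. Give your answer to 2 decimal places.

-0.32

ΔQ = 3410 − 2966 = 444; ΔP = 59.6 − 92.29 = -32.69.
Midpoints: P̄ = 75.95, Q̄ = 3188.0.
ε = (ΔQ/ΔP)(P̄/Q̄) = (444/-32.69)(75.95/3188.0).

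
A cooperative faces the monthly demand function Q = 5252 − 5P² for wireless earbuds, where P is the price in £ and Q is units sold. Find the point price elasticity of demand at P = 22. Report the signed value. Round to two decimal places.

-1.71

At P = 22, Q = 2832.
dQ/dP = −10P = -220.
ε = (dQ/dP)(P/Q) = (-220)(22/2832).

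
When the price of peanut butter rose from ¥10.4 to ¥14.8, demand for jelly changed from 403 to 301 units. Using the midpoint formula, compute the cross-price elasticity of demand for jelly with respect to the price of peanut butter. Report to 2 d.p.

-0.83

ΔQ_x = 301 − 403 = -102; ΔP_y = 14.8 − 10.4 = 4.4.
Midpoints: P̄_y = 12.60, Q̄_x = 352.0.
ε_xy = (ΔQ_x/ΔP_y)(P̄_y/Q̄_x) = (-102/4.4)(12.60/352.0).
ε_xy < 0, so the goods are complements.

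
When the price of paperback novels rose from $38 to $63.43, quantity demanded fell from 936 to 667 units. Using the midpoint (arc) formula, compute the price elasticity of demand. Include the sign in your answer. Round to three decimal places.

-0.669

ΔQ = 667 − 936 = -269; ΔP = 63.43 − 38 = 25.43.
Midpoints: P̄ = 50.72, Q̄ = 801.5.
ε = (ΔQ/ΔP)(P̄/Q̄) = (-269/25.43)(50.72/801.5).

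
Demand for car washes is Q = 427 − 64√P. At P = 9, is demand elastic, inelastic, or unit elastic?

inelastic

Q = 235, dQ/dP = -10.667.
ε = (dQ/dP)(P/Q) ≈ -0.409.
|ε| = 0.41 < 1.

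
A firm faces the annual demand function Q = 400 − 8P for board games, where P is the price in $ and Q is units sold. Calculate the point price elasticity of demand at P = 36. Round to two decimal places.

-2.57

At P = 36, Q = 112.
dQ/dP = −8.
ε = (dQ/dP)(P/Q) = (-8)(36/112).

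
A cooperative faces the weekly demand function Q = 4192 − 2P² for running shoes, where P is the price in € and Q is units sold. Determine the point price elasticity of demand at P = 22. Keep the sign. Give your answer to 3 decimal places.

At P = 22, Q = 3224.
dQ/dP = −4P = -88.
ε = (dQ/dP)(P/Q) = (-88)(22/3224).
|ε| < 1, so demand is inelastic at this price.

-0.600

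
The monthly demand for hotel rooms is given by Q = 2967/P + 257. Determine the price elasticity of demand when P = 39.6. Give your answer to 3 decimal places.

At P = 39.6, Q = 331.924.
dQ/dP = −2967/P² = -1.892.
ε = (dQ/dP)(P/Q) = (-1.892)(39.6/331.924).

-0.226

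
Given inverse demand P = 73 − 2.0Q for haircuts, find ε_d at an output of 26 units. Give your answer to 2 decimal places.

-0.40

At Q = 26, P = 73 − 2.0(26) = 21.00.
dP/dQ = −2.0, so dQ/dP = 1/(−2.0) = -0.500.
ε = (dQ/dP)(P/Q) = (-0.500)(21.00/26).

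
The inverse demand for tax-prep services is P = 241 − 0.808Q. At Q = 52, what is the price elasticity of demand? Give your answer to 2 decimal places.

At Q = 52, P = 241 − 0.808(52) = 198.98.
dP/dQ = −0.808, so dQ/dP = 1/(−0.808) = -1.238.
ε = (dQ/dP)(P/Q) = (-1.238)(198.98/52).

-4.74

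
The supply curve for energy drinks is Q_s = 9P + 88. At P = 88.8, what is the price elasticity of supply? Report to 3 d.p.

0.901

At P = 88.8, Q_s = 887.20.
dQ_s/dP = 9.
ε_s = (dQ_s/dP)(P/Q_s) = (9)(88.8/887.20).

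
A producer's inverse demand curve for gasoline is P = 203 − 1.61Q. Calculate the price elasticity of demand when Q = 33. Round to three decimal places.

At Q = 33, P = 203 − 1.61(33) = 149.87.
dP/dQ = −1.61, so dQ/dP = 1/(−1.61) = -0.621.
ε = (dQ/dP)(P/Q) = (-0.621)(149.87/33).

-2.821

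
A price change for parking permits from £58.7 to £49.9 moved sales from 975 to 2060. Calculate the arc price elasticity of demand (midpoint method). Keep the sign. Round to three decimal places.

ΔQ = 2060 − 975 = 1085; ΔP = 49.9 − 58.7 = -8.8.
Midpoints: P̄ = 54.30, Q̄ = 1517.5.
ε = (ΔQ/ΔP)(P̄/Q̄) = (1085/-8.8)(54.30/1517.5).

-4.412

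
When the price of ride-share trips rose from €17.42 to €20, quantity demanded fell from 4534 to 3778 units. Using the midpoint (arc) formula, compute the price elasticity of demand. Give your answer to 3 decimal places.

-1.319

ΔQ = 3778 − 4534 = -756; ΔP = 20 − 17.42 = 2.58.
Midpoints: P̄ = 18.71, Q̄ = 4156.0.
ε = (ΔQ/ΔP)(P̄/Q̄) = (-756/2.58)(18.71/4156.0).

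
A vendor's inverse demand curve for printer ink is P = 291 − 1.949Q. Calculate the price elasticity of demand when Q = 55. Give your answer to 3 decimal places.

-1.715

At Q = 55, P = 291 − 1.949(55) = 183.81.
dP/dQ = −1.949, so dQ/dP = 1/(−1.949) = -0.513.
ε = (dQ/dP)(P/Q) = (-0.513)(183.81/55).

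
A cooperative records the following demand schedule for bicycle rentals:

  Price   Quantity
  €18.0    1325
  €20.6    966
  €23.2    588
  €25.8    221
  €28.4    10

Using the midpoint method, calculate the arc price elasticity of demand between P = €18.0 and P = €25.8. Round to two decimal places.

At P = 18.0, Q = 1325; at P = 25.8, Q = 221.
ΔQ = -1104, ΔP = 7.8. Midpoints: P̄ = 21.90, Q̄ = 773.0.
ε = (ΔQ/ΔP)(P̄/Q̄) = (-1104/7.8)(21.90/773.0).

-4.01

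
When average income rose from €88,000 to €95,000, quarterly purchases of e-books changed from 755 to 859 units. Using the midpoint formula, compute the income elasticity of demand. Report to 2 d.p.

1.68

ΔQ = 104, ΔI = 7000. Midpoints: Ī = 91,500, Q̄ = 807.0.
ε_I = (ΔQ/ΔI)(Ī/Q̄) = (104/7000)(91500/807.0).
ε_I > 0, so the good is normal.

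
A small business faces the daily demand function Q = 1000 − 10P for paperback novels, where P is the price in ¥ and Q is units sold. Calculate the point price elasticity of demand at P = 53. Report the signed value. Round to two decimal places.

At P = 53, Q = 470.
dQ/dP = −10.
ε = (dQ/dP)(P/Q) = (-10)(53/470).
|ε| > 1, so demand is elastic at this price.

-1.13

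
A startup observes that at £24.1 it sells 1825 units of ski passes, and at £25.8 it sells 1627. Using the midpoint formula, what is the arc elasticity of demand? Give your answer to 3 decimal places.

ΔQ = 1627 − 1825 = -198; ΔP = 25.8 − 24.1 = 1.7.
Midpoints: P̄ = 24.95, Q̄ = 1726.0.
ε = (ΔQ/ΔP)(P̄/Q̄) = (-198/1.7)(24.95/1726.0).

-1.684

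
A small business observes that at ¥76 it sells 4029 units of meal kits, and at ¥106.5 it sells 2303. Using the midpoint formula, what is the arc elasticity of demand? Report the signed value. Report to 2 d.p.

-1.63

ΔQ = 2303 − 4029 = -1726; ΔP = 106.5 − 76 = 30.5.
Midpoints: P̄ = 91.25, Q̄ = 3166.0.
ε = (ΔQ/ΔP)(P̄/Q̄) = (-1726/30.5)(91.25/3166.0).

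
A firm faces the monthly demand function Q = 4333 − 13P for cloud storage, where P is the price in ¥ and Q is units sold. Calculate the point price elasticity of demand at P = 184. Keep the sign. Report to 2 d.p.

-1.23

At P = 184, Q = 1941.
dQ/dP = −13.
ε = (dQ/dP)(P/Q) = (-13)(184/1941).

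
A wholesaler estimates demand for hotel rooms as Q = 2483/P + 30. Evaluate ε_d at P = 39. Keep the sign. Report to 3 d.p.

-0.680

At P = 39, Q = 93.667.
dQ/dP = −2483/P² = -1.632.
ε = (dQ/dP)(P/Q) = (-1.632)(39/93.667).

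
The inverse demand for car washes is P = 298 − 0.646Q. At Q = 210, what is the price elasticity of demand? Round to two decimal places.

-1.20

At Q = 210, P = 298 − 0.646(210) = 162.34.
dP/dQ = −0.646, so dQ/dP = 1/(−0.646) = -1.548.
ε = (dQ/dP)(P/Q) = (-1.548)(162.34/210).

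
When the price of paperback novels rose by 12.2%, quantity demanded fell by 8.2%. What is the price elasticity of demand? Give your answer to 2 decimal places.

ε = %ΔQ / %ΔP = (-8.2)/(12.2) = -0.672.

-0.67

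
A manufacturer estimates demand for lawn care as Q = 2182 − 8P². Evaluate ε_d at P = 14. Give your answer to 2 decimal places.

At P = 14, Q = 614.
dQ/dP = −16P = -224.
ε = (dQ/dP)(P/Q) = (-224)(14/614).
|ε| > 1, so demand is elastic at this price.

-5.11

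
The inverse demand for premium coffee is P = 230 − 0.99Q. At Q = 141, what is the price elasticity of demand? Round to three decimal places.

At Q = 141, P = 230 − 0.99(141) = 90.41.
dP/dQ = −0.99, so dQ/dP = 1/(−0.99) = -1.010.
ε = (dQ/dP)(P/Q) = (-1.010)(90.41/141).

-0.648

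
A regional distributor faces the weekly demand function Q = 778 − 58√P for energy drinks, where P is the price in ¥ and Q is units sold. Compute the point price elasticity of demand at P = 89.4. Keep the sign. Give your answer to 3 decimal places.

-1.194

At P = 89.4, Q = 229.601.
dQ/dP = −58/(2√P) = -3.067.
ε = (dQ/dP)(P/Q) = (-3.067)(89.4/229.601).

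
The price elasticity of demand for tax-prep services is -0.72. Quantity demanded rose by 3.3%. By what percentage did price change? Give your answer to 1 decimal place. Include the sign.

%ΔP ≈ %ΔQ / ε = (3.3%)/(-0.72) = -4.58%.

-4.6%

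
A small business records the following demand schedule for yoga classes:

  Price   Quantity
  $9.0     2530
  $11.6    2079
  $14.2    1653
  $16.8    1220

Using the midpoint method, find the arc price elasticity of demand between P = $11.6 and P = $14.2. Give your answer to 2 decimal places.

At P = 11.6, Q = 2079; at P = 14.2, Q = 1653.
ΔQ = -426, ΔP = 2.6. Midpoints: P̄ = 12.90, Q̄ = 1866.0.
ε = (ΔQ/ΔP)(P̄/Q̄) = (-426/2.6)(12.90/1866.0).

-1.13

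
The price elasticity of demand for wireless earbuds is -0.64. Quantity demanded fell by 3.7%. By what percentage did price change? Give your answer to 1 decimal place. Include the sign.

%ΔP ≈ %ΔQ / ε = (-3.7%)/(-0.64) = 5.78%.

5.8%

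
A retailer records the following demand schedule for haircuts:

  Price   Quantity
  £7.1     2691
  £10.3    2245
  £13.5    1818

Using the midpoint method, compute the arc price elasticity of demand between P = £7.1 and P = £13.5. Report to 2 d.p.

-0.62

At P = 7.1, Q = 2691; at P = 13.5, Q = 1818.
ΔQ = -873, ΔP = 6.4. Midpoints: P̄ = 10.30, Q̄ = 2254.5.
ε = (ΔQ/ΔP)(P̄/Q̄) = (-873/6.4)(10.30/2254.5).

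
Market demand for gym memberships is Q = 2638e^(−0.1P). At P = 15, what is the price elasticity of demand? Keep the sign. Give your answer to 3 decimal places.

At P = 15, Q = 588.617.
dQ/dP = −0.1·2638e^(−0.1P) = −0.1Q = -58.862.
ε = (dQ/dP)(P/Q) = (-58.862)(15/588.617).

-1.500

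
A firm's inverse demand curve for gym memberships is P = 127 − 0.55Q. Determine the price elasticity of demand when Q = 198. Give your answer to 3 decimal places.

-0.166

At Q = 198, P = 127 − 0.55(198) = 18.10.
dP/dQ = −0.55, so dQ/dP = 1/(−0.55) = -1.818.
ε = (dQ/dP)(P/Q) = (-1.818)(18.10/198).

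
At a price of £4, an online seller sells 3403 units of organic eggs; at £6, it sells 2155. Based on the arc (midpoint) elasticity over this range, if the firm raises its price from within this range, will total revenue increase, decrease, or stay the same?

decrease

Arc ε = (-1248/2)(5.00/2779.0) ≈ -1.123.
|ε| = 1.12 > 1, so demand is elastic. A price rise therefore reduces total revenue.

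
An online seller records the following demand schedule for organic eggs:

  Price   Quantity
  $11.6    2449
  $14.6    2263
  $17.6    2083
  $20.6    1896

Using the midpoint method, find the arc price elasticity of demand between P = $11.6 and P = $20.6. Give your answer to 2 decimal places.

-0.46

At P = 11.6, Q = 2449; at P = 20.6, Q = 1896.
ΔQ = -553, ΔP = 9.0. Midpoints: P̄ = 16.10, Q̄ = 2172.5.
ε = (ΔQ/ΔP)(P̄/Q̄) = (-553/9.0)(16.10/2172.5).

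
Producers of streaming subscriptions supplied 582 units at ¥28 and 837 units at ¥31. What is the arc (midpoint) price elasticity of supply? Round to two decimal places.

3.53

ΔQ = 837 − 582 = 255; ΔP = 31 − 28 = 3.
Midpoints: P̄ = 29.50, Q̄ = 709.5.
ε_s = (ΔQ/ΔP)(P̄/Q̄) = (255/3)(29.50/709.5).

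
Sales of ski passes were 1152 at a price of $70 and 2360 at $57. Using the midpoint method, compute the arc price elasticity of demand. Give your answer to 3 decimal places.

-3.360

ΔQ = 2360 − 1152 = 1208; ΔP = 57 − 70 = -13.
Midpoints: P̄ = 63.50, Q̄ = 1756.0.
ε = (ΔQ/ΔP)(P̄/Q̄) = (1208/-13)(63.50/1756.0).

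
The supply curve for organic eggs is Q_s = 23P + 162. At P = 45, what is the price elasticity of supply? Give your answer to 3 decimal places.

0.865

At P = 45, Q_s = 1197.
dQ_s/dP = 23.
ε_s = (dQ_s/dP)(P/Q_s) = (23)(45/1197).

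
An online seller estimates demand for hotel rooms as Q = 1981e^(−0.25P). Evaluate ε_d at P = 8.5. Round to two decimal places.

At P = 8.5, Q = 236.597.
dQ/dP = −0.25·1981e^(−0.25P) = −0.25Q = -59.149.
ε = (dQ/dP)(P/Q) = (-59.149)(8.5/236.597).
|ε| > 1, so demand is elastic at this price.

-2.13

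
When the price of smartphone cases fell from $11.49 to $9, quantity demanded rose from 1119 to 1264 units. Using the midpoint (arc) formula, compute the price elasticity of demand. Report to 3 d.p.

ΔQ = 1264 − 1119 = 145; ΔP = 9 − 11.49 = -2.49.
Midpoints: P̄ = 10.25, Q̄ = 1191.5.
ε = (ΔQ/ΔP)(P̄/Q̄) = (145/-2.49)(10.25/1191.5).

-0.501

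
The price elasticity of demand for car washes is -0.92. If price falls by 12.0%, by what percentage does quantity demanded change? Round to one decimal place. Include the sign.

11.0%

%ΔQ ≈ ε × %ΔP = (-0.92)(-12.0%) = 11.04%.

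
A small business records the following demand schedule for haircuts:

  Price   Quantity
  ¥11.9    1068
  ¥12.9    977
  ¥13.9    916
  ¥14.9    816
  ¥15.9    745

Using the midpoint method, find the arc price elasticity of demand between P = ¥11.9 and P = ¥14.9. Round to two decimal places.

At P = 11.9, Q = 1068; at P = 14.9, Q = 816.
ΔQ = -252, ΔP = 3.0. Midpoints: P̄ = 13.40, Q̄ = 942.0.
ε = (ΔQ/ΔP)(P̄/Q̄) = (-252/3.0)(13.40/942.0).

-1.19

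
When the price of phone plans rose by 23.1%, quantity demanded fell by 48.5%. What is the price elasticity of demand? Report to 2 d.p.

-2.10

ε = %ΔQ / %ΔP = (-48.5)/(23.1) = -2.100.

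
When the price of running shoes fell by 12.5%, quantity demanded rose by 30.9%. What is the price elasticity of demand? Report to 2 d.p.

ε = %ΔQ / %ΔP = (30.9)/(-12.5) = -2.472.

-2.47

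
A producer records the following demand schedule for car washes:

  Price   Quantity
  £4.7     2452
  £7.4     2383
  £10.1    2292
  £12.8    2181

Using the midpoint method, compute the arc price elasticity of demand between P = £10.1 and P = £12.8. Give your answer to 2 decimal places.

At P = 10.1, Q = 2292; at P = 12.8, Q = 2181.
ΔQ = -111, ΔP = 2.7. Midpoints: P̄ = 11.45, Q̄ = 2236.5.
ε = (ΔQ/ΔP)(P̄/Q̄) = (-111/2.7)(11.45/2236.5).

-0.21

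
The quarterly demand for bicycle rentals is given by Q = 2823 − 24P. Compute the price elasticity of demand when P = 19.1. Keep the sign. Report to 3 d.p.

At P = 19.1, Q = 2364.600.
dQ/dP = −24.
ε = (dQ/dP)(P/Q) = (-24)(19.1/2364.600).

-0.194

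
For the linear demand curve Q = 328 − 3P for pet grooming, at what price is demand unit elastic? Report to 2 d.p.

54.67

For linear demand Q = a − bP, ε = −bP/(a − bP). |ε| = 1 when bP = a − bP, i.e. P = a/(2b).
P = 328/(2·3) = 328/6 = 54.6667.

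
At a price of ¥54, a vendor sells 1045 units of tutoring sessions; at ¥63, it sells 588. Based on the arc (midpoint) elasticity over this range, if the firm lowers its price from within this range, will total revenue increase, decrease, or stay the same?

increase

Arc ε = (-457/9)(58.50/816.5) ≈ -3.638.
|ε| = 3.64 > 1, so demand is elastic. A price cut therefore raises total revenue.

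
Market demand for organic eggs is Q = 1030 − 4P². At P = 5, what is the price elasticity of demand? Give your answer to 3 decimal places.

-0.215

At P = 5, Q = 930.
dQ/dP = −8P = -40.
ε = (dQ/dP)(P/Q) = (-40)(5/930).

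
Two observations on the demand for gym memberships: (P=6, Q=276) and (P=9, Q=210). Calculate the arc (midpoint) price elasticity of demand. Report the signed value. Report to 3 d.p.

-0.679

ΔQ = 210 − 276 = -66; ΔP = 9 − 6 = 3.
Midpoints: P̄ = 7.50, Q̄ = 243.0.
ε = (ΔQ/ΔP)(P̄/Q̄) = (-66/3)(7.50/243.0).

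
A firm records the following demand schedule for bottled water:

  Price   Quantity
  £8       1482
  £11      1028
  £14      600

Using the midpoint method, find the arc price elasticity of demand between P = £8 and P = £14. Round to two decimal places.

-1.55

At P = 8, Q = 1482; at P = 14, Q = 600.
ΔQ = -882, ΔP = 6. Midpoints: P̄ = 11.00, Q̄ = 1041.0.
ε = (ΔQ/ΔP)(P̄/Q̄) = (-882/6)(11.00/1041.0).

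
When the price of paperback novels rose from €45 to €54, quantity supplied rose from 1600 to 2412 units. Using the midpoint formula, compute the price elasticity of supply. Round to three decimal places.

2.226

ΔQ = 2412 − 1600 = 812; ΔP = 54 − 45 = 9.
Midpoints: P̄ = 49.50, Q̄ = 2006.0.
ε_s = (ΔQ/ΔP)(P̄/Q̄) = (812/9)(49.50/2006.0).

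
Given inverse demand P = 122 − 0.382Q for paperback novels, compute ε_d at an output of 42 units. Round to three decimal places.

At Q = 42, P = 122 − 0.382(42) = 105.96.
dP/dQ = −0.382, so dQ/dP = 1/(−0.382) = -2.618.
ε = (dQ/dP)(P/Q) = (-2.618)(105.96/42).

-6.604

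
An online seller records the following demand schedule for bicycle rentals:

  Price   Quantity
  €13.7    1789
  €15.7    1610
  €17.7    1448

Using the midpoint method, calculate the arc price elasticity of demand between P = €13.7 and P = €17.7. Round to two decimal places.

-0.83

At P = 13.7, Q = 1789; at P = 17.7, Q = 1448.
ΔQ = -341, ΔP = 4.0. Midpoints: P̄ = 15.70, Q̄ = 1618.5.
ε = (ΔQ/ΔP)(P̄/Q̄) = (-341/4.0)(15.70/1618.5).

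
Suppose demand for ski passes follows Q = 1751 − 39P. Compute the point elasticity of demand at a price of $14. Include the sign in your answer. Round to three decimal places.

-0.453

At P = 14, Q = 1205.
dQ/dP = −39.
ε = (dQ/dP)(P/Q) = (-39)(14/1205).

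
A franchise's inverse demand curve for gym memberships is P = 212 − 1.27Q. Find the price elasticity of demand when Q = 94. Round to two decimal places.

-0.78

At Q = 94, P = 212 − 1.27(94) = 92.62.
dP/dQ = −1.27, so dQ/dP = 1/(−1.27) = -0.787.
ε = (dQ/dP)(P/Q) = (-0.787)(92.62/94).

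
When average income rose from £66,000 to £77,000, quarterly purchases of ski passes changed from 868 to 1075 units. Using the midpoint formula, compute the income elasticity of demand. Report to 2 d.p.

ΔQ = 207, ΔI = 11000. Midpoints: Ī = 71,500, Q̄ = 971.5.
ε_I = (ΔQ/ΔI)(Ī/Q̄) = (207/11000)(71500/971.5).

1.38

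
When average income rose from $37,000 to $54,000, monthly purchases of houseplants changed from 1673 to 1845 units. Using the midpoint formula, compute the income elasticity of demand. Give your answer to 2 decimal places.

ΔQ = 172, ΔI = 17000. Midpoints: Ī = 45,500, Q̄ = 1759.0.
ε_I = (ΔQ/ΔI)(Ī/Q̄) = (172/17000)(45500/1759.0).

0.26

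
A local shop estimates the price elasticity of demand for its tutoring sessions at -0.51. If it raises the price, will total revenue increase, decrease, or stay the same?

increase

|ε| = 0.51 < 1, so demand is inelastic. A price rise therefore raises total revenue.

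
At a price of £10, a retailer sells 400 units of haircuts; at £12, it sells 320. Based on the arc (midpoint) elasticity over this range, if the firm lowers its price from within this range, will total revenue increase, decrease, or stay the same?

increase

Arc ε = (-80/2)(11.00/360.0) ≈ -1.222.
|ε| = 1.22 > 1, so demand is elastic. A price cut therefore raises total revenue.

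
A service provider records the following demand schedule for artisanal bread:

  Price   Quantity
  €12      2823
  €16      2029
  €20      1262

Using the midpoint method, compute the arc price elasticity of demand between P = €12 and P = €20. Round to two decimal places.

At P = 12, Q = 2823; at P = 20, Q = 1262.
ΔQ = -1561, ΔP = 8. Midpoints: P̄ = 16.00, Q̄ = 2042.5.
ε = (ΔQ/ΔP)(P̄/Q̄) = (-1561/8)(16.00/2042.5).

-1.53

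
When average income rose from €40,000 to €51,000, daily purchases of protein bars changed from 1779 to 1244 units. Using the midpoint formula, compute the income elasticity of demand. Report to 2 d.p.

-1.46

ΔQ = -535, ΔI = 11000. Midpoints: Ī = 45,500, Q̄ = 1511.5.
ε_I = (ΔQ/ΔI)(Ī/Q̄) = (-535/11000)(45500/1511.5).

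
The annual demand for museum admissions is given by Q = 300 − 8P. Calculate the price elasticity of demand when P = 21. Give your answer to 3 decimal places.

-1.273

At P = 21, Q = 132.
dQ/dP = −8.
ε = (dQ/dP)(P/Q) = (-8)(21/132).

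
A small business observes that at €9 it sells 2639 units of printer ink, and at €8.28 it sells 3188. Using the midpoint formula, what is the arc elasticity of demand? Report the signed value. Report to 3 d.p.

-2.261

ΔQ = 3188 − 2639 = 549; ΔP = 8.28 − 9 = -0.72.
Midpoints: P̄ = 8.64, Q̄ = 2913.5.
ε = (ΔQ/ΔP)(P̄/Q̄) = (549/-0.72)(8.64/2913.5).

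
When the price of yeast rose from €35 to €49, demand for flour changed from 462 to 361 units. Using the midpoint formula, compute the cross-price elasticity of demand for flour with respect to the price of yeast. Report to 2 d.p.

ΔQ_x = 361 − 462 = -101; ΔP_y = 49 − 35 = 14.
Midpoints: P̄_y = 42.00, Q̄_x = 411.5.
ε_xy = (ΔQ_x/ΔP_y)(P̄_y/Q̄_x) = (-101/14)(42.00/411.5).

-0.74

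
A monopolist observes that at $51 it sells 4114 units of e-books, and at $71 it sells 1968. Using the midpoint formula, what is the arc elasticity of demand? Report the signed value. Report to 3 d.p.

ΔQ = 1968 − 4114 = -2146; ΔP = 71 − 51 = 20.
Midpoints: P̄ = 61.00, Q̄ = 3041.0.
ε = (ΔQ/ΔP)(P̄/Q̄) = (-2146/20)(61.00/3041.0).

-2.152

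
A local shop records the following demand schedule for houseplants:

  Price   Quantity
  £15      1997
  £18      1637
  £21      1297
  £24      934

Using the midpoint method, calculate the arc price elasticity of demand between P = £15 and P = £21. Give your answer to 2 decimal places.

-1.28

At P = 15, Q = 1997; at P = 21, Q = 1297.
ΔQ = -700, ΔP = 6. Midpoints: P̄ = 18.00, Q̄ = 1647.0.
ε = (ΔQ/ΔP)(P̄/Q̄) = (-700/6)(18.00/1647.0).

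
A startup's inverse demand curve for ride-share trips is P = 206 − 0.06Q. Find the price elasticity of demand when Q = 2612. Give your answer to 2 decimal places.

-0.31

At Q = 2612, P = 206 − 0.06(2612) = 49.28.
dP/dQ = −0.06, so dQ/dP = 1/(−0.06) = -16.667.
ε = (dQ/dP)(P/Q) = (-16.667)(49.28/2612).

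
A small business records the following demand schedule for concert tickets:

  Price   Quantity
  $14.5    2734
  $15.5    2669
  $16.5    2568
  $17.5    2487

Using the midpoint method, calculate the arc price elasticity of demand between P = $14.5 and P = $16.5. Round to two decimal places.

At P = 14.5, Q = 2734; at P = 16.5, Q = 2568.
ΔQ = -166, ΔP = 2.0. Midpoints: P̄ = 15.50, Q̄ = 2651.0.
ε = (ΔQ/ΔP)(P̄/Q̄) = (-166/2.0)(15.50/2651.0).

-0.49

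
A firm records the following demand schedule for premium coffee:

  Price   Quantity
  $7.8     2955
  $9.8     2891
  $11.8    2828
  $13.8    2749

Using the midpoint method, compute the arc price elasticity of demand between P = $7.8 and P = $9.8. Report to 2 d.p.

-0.10

At P = 7.8, Q = 2955; at P = 9.8, Q = 2891.
ΔQ = -64, ΔP = 2.0. Midpoints: P̄ = 8.80, Q̄ = 2923.0.
ε = (ΔQ/ΔP)(P̄/Q̄) = (-64/2.0)(8.80/2923.0).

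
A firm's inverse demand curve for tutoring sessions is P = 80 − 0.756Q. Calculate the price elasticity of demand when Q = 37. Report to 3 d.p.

-1.860

At Q = 37, P = 80 − 0.756(37) = 52.03.
dP/dQ = −0.756, so dQ/dP = 1/(−0.756) = -1.323.
ε = (dQ/dP)(P/Q) = (-1.323)(52.03/37).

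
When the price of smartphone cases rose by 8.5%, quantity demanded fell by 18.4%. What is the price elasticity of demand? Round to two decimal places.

ε = %ΔQ / %ΔP = (-18.4)/(8.5) = -2.165.

-2.16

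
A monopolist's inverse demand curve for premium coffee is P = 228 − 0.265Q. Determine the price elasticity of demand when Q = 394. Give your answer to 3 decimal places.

-1.184

At Q = 394, P = 228 − 0.265(394) = 123.59.
dP/dQ = −0.265, so dQ/dP = 1/(−0.265) = -3.774.
ε = (dQ/dP)(P/Q) = (-3.774)(123.59/394).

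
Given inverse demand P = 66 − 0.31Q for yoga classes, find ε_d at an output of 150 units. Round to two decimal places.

-0.42

At Q = 150, P = 66 − 0.31(150) = 19.50.
dP/dQ = −0.31, so dQ/dP = 1/(−0.31) = -3.226.
ε = (dQ/dP)(P/Q) = (-3.226)(19.50/150).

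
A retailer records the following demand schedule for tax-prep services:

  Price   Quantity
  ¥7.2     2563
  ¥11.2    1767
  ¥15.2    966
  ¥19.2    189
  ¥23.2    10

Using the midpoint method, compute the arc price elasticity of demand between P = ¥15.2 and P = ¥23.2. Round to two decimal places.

-4.70

At P = 15.2, Q = 966; at P = 23.2, Q = 10.
ΔQ = -956, ΔP = 8.0. Midpoints: P̄ = 19.20, Q̄ = 488.0.
ε = (ΔQ/ΔP)(P̄/Q̄) = (-956/8.0)(19.20/488.0).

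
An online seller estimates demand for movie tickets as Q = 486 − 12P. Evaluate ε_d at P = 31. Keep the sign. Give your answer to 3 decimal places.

-3.263

At P = 31, Q = 114.
dQ/dP = −12.
ε = (dQ/dP)(P/Q) = (-12)(31/114).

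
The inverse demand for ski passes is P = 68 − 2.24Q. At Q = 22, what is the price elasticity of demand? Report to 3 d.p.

-0.380

At Q = 22, P = 68 − 2.24(22) = 18.72.
dP/dQ = −2.24, so dQ/dP = 1/(−2.24) = -0.446.
ε = (dQ/dP)(P/Q) = (-0.446)(18.72/22).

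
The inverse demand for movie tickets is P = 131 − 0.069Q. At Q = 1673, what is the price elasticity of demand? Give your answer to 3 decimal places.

At Q = 1673, P = 131 − 0.069(1673) = 15.56.
dP/dQ = −0.069, so dQ/dP = 1/(−0.069) = -14.493.
ε = (dQ/dP)(P/Q) = (-14.493)(15.56/1673).

-0.135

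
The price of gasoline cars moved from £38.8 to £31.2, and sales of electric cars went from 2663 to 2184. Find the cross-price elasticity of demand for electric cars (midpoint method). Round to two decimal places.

ΔQ_x = 2184 − 2663 = -479; ΔP_y = 31.2 − 38.8 = -7.6.
Midpoints: P̄_y = 35.00, Q̄_x = 2423.5.
ε_xy = (ΔQ_x/ΔP_y)(P̄_y/Q̄_x) = (-479/-7.6)(35.00/2423.5).

0.91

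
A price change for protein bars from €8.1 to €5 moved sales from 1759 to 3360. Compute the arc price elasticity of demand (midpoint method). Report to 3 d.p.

ΔQ = 3360 − 1759 = 1601; ΔP = 5 − 8.1 = -3.1.
Midpoints: P̄ = 6.55, Q̄ = 2559.5.
ε = (ΔQ/ΔP)(P̄/Q̄) = (1601/-3.1)(6.55/2559.5).

-1.322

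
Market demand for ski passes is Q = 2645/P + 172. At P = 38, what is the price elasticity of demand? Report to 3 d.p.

-0.288

At P = 38, Q = 241.605.
dQ/dP = −2645/P² = -1.832.
ε = (dQ/dP)(P/Q) = (-1.832)(38/241.605).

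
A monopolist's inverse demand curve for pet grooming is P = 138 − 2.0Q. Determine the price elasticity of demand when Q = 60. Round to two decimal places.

At Q = 60, P = 138 − 2.0(60) = 18.00.
dP/dQ = −2.0, so dQ/dP = 1/(−2.0) = -0.500.
ε = (dQ/dP)(P/Q) = (-0.500)(18.00/60).

-0.15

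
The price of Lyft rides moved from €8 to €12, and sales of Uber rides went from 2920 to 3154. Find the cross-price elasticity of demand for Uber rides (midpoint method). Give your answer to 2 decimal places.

0.19

ΔQ_x = 3154 − 2920 = 234; ΔP_y = 12 − 8 = 4.
Midpoints: P̄_y = 10.00, Q̄_x = 3037.0.
ε_xy = (ΔQ_x/ΔP_y)(P̄_y/Q̄_x) = (234/4)(10.00/3037.0).
ε_xy > 0, so the goods are substitutes.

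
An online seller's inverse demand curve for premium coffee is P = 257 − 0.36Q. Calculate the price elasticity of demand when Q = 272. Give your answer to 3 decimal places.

-1.625

At Q = 272, P = 257 − 0.36(272) = 159.08.
dP/dQ = −0.36, so dQ/dP = 1/(−0.36) = -2.778.
ε = (dQ/dP)(P/Q) = (-2.778)(159.08/272).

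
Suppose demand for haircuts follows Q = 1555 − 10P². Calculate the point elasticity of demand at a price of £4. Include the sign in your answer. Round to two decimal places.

-0.23

At P = 4, Q = 1395.
dQ/dP = −20P = -80.
ε = (dQ/dP)(P/Q) = (-80)(4/1395).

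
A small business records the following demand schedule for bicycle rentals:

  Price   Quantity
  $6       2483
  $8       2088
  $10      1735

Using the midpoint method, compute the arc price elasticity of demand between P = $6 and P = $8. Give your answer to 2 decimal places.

-0.60

At P = 6, Q = 2483; at P = 8, Q = 2088.
ΔQ = -395, ΔP = 2. Midpoints: P̄ = 7.00, Q̄ = 2285.5.
ε = (ΔQ/ΔP)(P̄/Q̄) = (-395/2)(7.00/2285.5).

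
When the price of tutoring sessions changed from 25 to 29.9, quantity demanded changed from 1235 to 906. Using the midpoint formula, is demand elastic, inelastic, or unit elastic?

elastic

Arc ε ≈ -1.722.
|ε| = 1.72 > 1.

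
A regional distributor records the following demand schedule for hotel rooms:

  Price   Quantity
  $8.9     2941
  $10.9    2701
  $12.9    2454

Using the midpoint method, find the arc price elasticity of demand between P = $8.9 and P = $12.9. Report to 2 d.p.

-0.49

At P = 8.9, Q = 2941; at P = 12.9, Q = 2454.
ΔQ = -487, ΔP = 4.0. Midpoints: P̄ = 10.90, Q̄ = 2697.5.
ε = (ΔQ/ΔP)(P̄/Q̄) = (-487/4.0)(10.90/2697.5).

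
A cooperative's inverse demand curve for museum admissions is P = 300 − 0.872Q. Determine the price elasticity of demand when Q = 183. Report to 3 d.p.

At Q = 183, P = 300 − 0.872(183) = 140.42.
dP/dQ = −0.872, so dQ/dP = 1/(−0.872) = -1.147.
ε = (dQ/dP)(P/Q) = (-1.147)(140.42/183).

-0.880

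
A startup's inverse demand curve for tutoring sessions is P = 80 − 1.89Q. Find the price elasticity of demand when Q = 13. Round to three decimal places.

At Q = 13, P = 80 − 1.89(13) = 55.43.
dP/dQ = −1.89, so dQ/dP = 1/(−1.89) = -0.529.
ε = (dQ/dP)(P/Q) = (-0.529)(55.43/13).

-2.256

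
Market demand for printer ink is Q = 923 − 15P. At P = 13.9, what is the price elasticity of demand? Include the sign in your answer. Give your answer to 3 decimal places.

At P = 13.9, Q = 714.500.
dQ/dP = −15.
ε = (dQ/dP)(P/Q) = (-15)(13.9/714.500).
|ε| < 1, so demand is inelastic at this price.

-0.292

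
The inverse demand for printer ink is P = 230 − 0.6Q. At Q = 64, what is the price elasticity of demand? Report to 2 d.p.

At Q = 64, P = 230 − 0.6(64) = 191.60.
dP/dQ = −0.6, so dQ/dP = 1/(−0.6) = -1.667.
ε = (dQ/dP)(P/Q) = (-1.667)(191.60/64).

-4.99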